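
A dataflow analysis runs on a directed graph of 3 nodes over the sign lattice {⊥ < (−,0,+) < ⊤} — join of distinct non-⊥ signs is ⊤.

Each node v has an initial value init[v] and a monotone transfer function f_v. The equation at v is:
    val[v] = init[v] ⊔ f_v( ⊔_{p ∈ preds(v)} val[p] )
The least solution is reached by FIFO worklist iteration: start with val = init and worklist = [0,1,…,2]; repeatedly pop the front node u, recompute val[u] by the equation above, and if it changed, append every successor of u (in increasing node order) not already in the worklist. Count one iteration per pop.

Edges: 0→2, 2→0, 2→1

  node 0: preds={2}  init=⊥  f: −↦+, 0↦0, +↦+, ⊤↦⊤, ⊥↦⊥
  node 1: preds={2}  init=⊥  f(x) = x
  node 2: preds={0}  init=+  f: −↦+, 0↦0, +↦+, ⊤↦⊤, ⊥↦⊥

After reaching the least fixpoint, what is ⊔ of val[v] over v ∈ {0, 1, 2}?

Trace (3 dequeues):
  [1] u=0 | in + | out + | prev ⊥ | push {}
  [2] u=1 | in + | out + | prev ⊥ | push {}
  [3] u=2 | in + | out + | ==

Converged values:
  [0] +
  [1] +
  [2] +

+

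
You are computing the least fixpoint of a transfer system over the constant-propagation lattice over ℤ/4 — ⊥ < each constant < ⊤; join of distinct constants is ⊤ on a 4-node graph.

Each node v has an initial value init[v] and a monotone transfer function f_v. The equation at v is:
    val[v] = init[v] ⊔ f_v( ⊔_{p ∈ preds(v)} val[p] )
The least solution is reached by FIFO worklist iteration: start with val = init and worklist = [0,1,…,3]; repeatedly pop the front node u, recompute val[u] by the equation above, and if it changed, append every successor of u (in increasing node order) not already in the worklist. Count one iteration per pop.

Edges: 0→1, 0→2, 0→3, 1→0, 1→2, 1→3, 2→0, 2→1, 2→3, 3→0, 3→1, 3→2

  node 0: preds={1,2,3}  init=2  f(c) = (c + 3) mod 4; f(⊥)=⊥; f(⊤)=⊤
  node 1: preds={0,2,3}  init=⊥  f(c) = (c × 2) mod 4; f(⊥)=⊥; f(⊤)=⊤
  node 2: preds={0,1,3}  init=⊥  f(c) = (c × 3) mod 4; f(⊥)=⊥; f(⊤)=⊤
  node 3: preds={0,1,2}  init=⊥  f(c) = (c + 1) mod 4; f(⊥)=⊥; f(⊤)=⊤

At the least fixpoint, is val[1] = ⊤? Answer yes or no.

yes

Worklist (9 pops):
  #1 pop 0: in=⊥ → 2 (no change)
  #2 pop 1: in=2 → 0 (was ⊥); enqueue [0]
  #3 pop 2: in=⊤ → ⊤ (was ⊥); enqueue [1]
  #4 pop 3: in=⊤ → ⊤ (was ⊥); enqueue [2]
  #5 pop 0: in=⊤ → ⊤ (was 2); enqueue [3]
  #6 pop 1: in=⊤ → ⊤ (was 0); enqueue [0]
  #7 pop 2: in=⊤ → ⊤ (no change)
  #8 pop 3: in=⊤ → ⊤ (no change)
  #9 pop 0: in=⊤ → ⊤ (no change)

Fixpoint:
  val[0] = ⊤
  val[1] = ⊤
  val[2] = ⊤
  val[3] = ⊤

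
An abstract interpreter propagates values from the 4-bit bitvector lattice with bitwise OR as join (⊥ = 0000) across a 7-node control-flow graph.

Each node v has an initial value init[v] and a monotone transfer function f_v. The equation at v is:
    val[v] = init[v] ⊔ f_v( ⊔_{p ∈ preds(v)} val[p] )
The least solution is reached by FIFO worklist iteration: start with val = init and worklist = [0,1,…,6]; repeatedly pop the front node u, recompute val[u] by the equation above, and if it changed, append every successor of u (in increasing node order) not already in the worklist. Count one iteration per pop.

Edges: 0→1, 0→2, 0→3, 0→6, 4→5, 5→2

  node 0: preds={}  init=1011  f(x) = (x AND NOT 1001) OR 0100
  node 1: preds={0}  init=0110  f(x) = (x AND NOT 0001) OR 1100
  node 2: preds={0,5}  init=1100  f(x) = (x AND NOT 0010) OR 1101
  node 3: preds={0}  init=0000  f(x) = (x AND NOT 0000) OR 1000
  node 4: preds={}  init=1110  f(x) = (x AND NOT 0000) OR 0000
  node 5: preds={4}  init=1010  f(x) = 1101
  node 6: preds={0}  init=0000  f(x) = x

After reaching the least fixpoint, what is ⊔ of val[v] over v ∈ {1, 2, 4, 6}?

1111

Iteration log — 8 steps:
  step 1. node 0  ⊔preds=0000  new=1111  old=1011  +wl: 
  step 2. node 1  ⊔preds=1111  new=1110  old=0110  +wl: 
  step 3. node 2  ⊔preds=1111  new=1101  old=1100  +wl: 
  step 4. node 3  ⊔preds=1111  new=1111  old=0000  +wl: 
  step 5. node 4  ⊔preds=0000  new=1110  stable
  step 6. node 5  ⊔preds=1110  new=1111  old=1010  +wl: 2
  step 7. node 6  ⊔preds=1111  new=1111  old=0000  +wl: 
  step 8. node 2  ⊔preds=1111  new=1101  stable

Least fixpoint reached:
  node 0: 1111
  node 1: 1110
  node 2: 1101
  node 3: 1111
  node 4: 1110
  node 5: 1111
  node 6: 1111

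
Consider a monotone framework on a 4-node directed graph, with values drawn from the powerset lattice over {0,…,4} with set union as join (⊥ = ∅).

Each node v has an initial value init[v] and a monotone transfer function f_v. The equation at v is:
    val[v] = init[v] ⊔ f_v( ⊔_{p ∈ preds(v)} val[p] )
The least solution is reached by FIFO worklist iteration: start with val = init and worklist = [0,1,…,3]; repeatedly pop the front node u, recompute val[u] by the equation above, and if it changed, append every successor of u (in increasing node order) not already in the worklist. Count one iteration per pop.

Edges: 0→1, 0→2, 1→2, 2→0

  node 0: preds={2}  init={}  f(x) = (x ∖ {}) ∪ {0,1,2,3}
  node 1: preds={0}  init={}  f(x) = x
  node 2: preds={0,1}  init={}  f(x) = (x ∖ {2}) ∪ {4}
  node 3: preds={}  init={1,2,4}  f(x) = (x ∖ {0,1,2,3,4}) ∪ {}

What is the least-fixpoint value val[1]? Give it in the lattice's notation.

Worklist (7 pops):
  #1 pop 0: in={} → {0,1,2,3} (was {}); enqueue []
  #2 pop 1: in={0,1,2,3} → {0,1,2,3} (was {}); enqueue []
  #3 pop 2: in={0,1,2,3} → {0,1,3,4} (was {}); enqueue [0]
  #4 pop 3: in={} → {1,2,4} (no change)
  #5 pop 0: in={0,1,3,4} → {0,1,2,3,4} (was {0,1,2,3}); enqueue [1,2]
  #6 pop 1: in={0,1,2,3,4} → {0,1,2,3,4} (was {0,1,2,3}); enqueue []
  #7 pop 2: in={0,1,2,3,4} → {0,1,3,4} (no change)

Fixpoint:
  val[0] = {0,1,2,3,4}
  val[1] = {0,1,2,3,4}
  val[2] = {0,1,3,4}
  val[3] = {1,2,4}

{0,1,2,3,4}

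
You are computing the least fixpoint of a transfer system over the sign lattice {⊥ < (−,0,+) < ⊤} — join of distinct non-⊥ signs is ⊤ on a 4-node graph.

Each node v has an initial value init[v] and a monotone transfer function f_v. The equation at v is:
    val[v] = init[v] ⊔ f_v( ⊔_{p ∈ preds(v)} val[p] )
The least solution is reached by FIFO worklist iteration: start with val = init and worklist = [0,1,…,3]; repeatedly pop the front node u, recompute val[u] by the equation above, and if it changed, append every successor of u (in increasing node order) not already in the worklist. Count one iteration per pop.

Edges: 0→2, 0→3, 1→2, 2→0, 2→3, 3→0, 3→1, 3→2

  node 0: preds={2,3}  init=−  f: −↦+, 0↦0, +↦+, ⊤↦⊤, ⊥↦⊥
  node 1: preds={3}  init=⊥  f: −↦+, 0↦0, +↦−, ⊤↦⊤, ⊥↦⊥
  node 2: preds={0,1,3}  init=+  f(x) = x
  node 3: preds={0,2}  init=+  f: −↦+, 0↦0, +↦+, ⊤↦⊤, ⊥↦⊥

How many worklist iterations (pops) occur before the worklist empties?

Trace (7 dequeues):
  [1] u=0 | in + | out ⊤ | prev − | push {}
  [2] u=1 | in + | out − | prev ⊥ | push {}
  [3] u=2 | in ⊤ | out ⊤ | prev + | push {0}
  [4] u=3 | in ⊤ | out ⊤ | prev + | push {1,2}
  [5] u=0 | in ⊤ | out ⊤ | ==
  [6] u=1 | in ⊤ | out ⊤ | prev − | push {}
  [7] u=2 | in ⊤ | out ⊤ | ==

Converged values:
  [0] ⊤
  [1] ⊤
  [2] ⊤
  [3] ⊤

7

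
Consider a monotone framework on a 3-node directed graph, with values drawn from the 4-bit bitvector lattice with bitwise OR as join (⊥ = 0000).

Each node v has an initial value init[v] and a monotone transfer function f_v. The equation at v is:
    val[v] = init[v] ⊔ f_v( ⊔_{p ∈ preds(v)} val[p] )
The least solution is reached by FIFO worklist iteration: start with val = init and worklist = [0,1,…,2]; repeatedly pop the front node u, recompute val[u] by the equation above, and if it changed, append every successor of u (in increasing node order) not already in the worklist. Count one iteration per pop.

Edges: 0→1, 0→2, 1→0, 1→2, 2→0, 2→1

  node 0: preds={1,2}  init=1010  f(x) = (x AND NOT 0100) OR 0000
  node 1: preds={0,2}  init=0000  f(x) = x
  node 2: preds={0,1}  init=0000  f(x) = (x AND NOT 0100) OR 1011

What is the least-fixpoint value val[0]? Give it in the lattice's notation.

1011

Trace (7 dequeues):
  [1] u=0 | in 0000 | out 1010 | ==
  [2] u=1 | in 1010 | out 1010 | prev 0000 | push {0}
  [3] u=2 | in 1010 | out 1011 | prev 0000 | push {1}
  [4] u=0 | in 1011 | out 1011 | prev 1010 | push {2}
  [5] u=1 | in 1011 | out 1011 | prev 1010 | push {0}
  [6] u=2 | in 1011 | out 1011 | ==
  [7] u=0 | in 1011 | out 1011 | ==

Converged values:
  [0] 1011
  [1] 1011
  [2] 1011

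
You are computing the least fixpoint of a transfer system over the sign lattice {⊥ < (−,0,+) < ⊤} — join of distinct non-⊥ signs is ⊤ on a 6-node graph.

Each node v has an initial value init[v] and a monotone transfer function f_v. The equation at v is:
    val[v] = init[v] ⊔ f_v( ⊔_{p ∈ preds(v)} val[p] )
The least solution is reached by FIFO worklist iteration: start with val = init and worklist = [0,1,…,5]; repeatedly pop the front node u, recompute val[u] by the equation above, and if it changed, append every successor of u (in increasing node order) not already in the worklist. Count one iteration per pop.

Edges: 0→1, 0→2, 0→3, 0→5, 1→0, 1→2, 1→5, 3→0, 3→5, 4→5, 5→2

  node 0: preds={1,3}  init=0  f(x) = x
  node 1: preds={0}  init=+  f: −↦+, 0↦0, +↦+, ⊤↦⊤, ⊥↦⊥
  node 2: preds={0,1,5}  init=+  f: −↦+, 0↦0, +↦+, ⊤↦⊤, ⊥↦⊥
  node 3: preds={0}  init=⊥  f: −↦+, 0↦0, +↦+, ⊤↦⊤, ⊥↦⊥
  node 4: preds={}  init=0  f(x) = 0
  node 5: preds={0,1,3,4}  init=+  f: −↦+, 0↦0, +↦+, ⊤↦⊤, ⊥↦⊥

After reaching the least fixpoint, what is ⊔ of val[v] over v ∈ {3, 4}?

⊤

Worklist (8 pops):
  #1 pop 0: in=+ → ⊤ (was 0); enqueue []
  #2 pop 1: in=⊤ → ⊤ (was +); enqueue [0]
  #3 pop 2: in=⊤ → ⊤ (was +); enqueue []
  #4 pop 3: in=⊤ → ⊤ (was ⊥); enqueue []
  #5 pop 4: in=⊥ → 0 (no change)
  #6 pop 5: in=⊤ → ⊤ (was +); enqueue [2]
  #7 pop 0: in=⊤ → ⊤ (no change)
  #8 pop 2: in=⊤ → ⊤ (no change)

Fixpoint:
  val[0] = ⊤
  val[1] = ⊤
  val[2] = ⊤
  val[3] = ⊤
  val[4] = 0
  val[5] = ⊤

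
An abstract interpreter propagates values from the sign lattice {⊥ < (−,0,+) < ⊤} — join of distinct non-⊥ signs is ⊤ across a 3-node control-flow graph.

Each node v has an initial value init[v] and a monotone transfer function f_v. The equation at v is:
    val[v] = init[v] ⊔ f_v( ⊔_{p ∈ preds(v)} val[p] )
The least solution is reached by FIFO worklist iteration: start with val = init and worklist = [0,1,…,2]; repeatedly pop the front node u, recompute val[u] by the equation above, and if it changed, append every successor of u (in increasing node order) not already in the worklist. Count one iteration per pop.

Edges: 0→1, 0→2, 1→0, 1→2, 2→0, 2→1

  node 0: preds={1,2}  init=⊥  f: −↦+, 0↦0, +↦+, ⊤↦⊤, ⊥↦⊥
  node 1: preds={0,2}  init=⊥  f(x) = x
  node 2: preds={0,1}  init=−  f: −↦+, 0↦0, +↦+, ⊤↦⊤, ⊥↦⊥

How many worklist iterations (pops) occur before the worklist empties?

Trace (6 dequeues):
  [1] u=0 | in − | out + | prev ⊥ | push {}
  [2] u=1 | in ⊤ | out ⊤ | prev ⊥ | push {0}
  [3] u=2 | in ⊤ | out ⊤ | prev − | push {1}
  [4] u=0 | in ⊤ | out ⊤ | prev + | push {2}
  [5] u=1 | in ⊤ | out ⊤ | ==
  [6] u=2 | in ⊤ | out ⊤ | ==

Converged values:
  [0] ⊤
  [1] ⊤
  [2] ⊤

6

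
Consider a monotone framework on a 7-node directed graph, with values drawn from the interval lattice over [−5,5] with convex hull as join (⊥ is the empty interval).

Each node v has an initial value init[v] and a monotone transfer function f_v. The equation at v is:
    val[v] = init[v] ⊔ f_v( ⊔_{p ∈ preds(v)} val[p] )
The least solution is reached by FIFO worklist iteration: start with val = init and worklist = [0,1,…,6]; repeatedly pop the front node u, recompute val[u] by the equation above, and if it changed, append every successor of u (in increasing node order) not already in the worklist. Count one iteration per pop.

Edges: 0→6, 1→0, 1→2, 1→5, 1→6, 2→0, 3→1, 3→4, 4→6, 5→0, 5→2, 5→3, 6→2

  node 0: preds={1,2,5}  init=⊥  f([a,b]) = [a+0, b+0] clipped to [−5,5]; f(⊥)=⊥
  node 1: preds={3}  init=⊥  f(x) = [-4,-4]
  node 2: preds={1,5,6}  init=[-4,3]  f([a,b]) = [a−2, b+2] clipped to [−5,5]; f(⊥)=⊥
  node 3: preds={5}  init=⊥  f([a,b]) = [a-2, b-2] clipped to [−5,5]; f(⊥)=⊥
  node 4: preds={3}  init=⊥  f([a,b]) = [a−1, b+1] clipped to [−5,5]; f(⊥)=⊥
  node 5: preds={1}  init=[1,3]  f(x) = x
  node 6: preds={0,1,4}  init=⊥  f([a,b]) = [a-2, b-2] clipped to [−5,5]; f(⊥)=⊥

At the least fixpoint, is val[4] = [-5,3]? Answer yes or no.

Worklist (16 pops):
  #1 pop 0: in=[-4,3] → [-4,3] (was ⊥); enqueue []
  #2 pop 1: in=⊥ → [-4,-4] (was ⊥); enqueue [0]
  #3 pop 2: in=[-4,3] → [-5,5] (was [-4,3]); enqueue []
  #4 pop 3: in=[1,3] → [-1,1] (was ⊥); enqueue [1]
  #5 pop 4: in=[-1,1] → [-2,2] (was ⊥); enqueue []
  #6 pop 5: in=[-4,-4] → [-4,3] (was [1,3]); enqueue [2,3]
  #7 pop 6: in=[-4,3] → [-5,1] (was ⊥); enqueue []
  #8 pop 0: in=[-5,5] → [-5,5] (was [-4,3]); enqueue [6]
  #9 pop 1: in=[-1,1] → [-4,-4] (no change)
  #10 pop 2: in=[-5,3] → [-5,5] (no change)
  #11 pop 3: in=[-4,3] → [-5,1] (was [-1,1]); enqueue [1,4]
  #12 pop 6: in=[-5,5] → [-5,3] (was [-5,1]); enqueue [2]
  #13 pop 1: in=[-5,1] → [-4,-4] (no change)
  #14 pop 4: in=[-5,1] → [-5,2] (was [-2,2]); enqueue [6]
  #15 pop 2: in=[-5,3] → [-5,5] (no change)
  #16 pop 6: in=[-5,5] → [-5,3] (no change)

Fixpoint:
  val[0] = [-5,5]
  val[1] = [-4,-4]
  val[2] = [-5,5]
  val[3] = [-5,1]
  val[4] = [-5,2]
  val[5] = [-4,3]
  val[6] = [-5,3]

no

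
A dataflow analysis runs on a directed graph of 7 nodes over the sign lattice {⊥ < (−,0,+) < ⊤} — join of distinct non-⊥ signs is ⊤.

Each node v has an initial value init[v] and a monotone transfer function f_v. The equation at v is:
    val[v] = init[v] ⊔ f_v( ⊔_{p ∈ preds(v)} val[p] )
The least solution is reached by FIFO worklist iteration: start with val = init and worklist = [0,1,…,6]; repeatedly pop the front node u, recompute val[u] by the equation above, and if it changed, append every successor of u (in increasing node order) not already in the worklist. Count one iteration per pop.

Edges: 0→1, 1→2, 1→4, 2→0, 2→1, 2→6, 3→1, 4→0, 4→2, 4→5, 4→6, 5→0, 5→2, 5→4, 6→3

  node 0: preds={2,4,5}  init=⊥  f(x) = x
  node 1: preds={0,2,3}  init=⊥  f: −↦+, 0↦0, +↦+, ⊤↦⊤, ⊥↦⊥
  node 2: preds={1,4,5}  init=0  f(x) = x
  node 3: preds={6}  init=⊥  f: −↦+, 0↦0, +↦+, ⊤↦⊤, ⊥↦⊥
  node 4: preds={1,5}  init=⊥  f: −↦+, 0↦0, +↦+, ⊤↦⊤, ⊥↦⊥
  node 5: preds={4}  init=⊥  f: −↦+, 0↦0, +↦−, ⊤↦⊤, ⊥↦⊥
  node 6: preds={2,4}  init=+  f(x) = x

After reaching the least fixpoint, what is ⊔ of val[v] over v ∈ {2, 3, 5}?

⊤

Iteration log — 20 steps:
  step 1. node 0  ⊔preds=0  new=0  old=⊥  +wl: 
  step 2. node 1  ⊔preds=0  new=0  old=⊥  +wl: 
  step 3. node 2  ⊔preds=0  new=0  stable
  step 4. node 3  ⊔preds=+  new=+  old=⊥  +wl: 1
  step 5. node 4  ⊔preds=0  new=0  old=⊥  +wl: 0,2
  step 6. node 5  ⊔preds=0  new=0  old=⊥  +wl: 4
  step 7. node 6  ⊔preds=0  new=⊤  old=+  +wl: 3
  step 8. node 1  ⊔preds=⊤  new=⊤  old=0  +wl: 
  step 9. node 0  ⊔preds=0  new=0  stable
  step 10. node 2  ⊔preds=⊤  new=⊤  old=0  +wl: 0,1,6
  step 11. node 4  ⊔preds=⊤  new=⊤  old=0  +wl: 2,5
  step 12. node 3  ⊔preds=⊤  new=⊤  old=+  +wl: 
  step 13. node 0  ⊔preds=⊤  new=⊤  old=0  +wl: 
  step 14. node 1  ⊔preds=⊤  new=⊤  stable
  step 15. node 6  ⊔preds=⊤  new=⊤  stable
  step 16. node 2  ⊔preds=⊤  new=⊤  stable
  step 17. node 5  ⊔preds=⊤  new=⊤  old=0  +wl: 0,2,4
  step 18. node 0  ⊔preds=⊤  new=⊤  stable
  step 19. node 2  ⊔preds=⊤  new=⊤  stable
  step 20. node 4  ⊔preds=⊤  new=⊤  stable

Least fixpoint reached:
  node 0: ⊤
  node 1: ⊤
  node 2: ⊤
  node 3: ⊤
  node 4: ⊤
  node 5: ⊤
  node 6: ⊤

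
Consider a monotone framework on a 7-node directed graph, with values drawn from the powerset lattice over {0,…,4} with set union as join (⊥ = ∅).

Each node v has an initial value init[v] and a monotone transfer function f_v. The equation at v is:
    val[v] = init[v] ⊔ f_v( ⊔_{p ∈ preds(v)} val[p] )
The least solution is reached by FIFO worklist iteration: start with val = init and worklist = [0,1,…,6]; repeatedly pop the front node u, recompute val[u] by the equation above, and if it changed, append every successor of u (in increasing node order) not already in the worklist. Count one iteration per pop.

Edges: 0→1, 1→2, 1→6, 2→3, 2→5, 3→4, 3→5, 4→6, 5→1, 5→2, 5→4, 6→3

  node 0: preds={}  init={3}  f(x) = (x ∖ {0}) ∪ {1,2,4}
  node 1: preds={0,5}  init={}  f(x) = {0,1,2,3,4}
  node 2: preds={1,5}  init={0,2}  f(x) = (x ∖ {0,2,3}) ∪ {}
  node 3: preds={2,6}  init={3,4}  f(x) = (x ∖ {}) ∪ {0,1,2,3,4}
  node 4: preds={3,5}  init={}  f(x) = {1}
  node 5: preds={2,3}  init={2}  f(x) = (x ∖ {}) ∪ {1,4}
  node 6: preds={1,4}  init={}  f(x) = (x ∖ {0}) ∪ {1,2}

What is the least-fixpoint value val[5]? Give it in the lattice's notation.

Trace (11 dequeues):
  [1] u=0 | in {} | out {1,2,3,4} | prev {3} | push {}
  [2] u=1 | in {1,2,3,4} | out {0,1,2,3,4} | prev {} | push {}
  [3] u=2 | in {0,1,2,3,4} | out {0,1,2,4} | prev {0,2} | push {}
  [4] u=3 | in {0,1,2,4} | out {0,1,2,3,4} | prev {3,4} | push {}
  [5] u=4 | in {0,1,2,3,4} | out {1} | prev {} | push {}
  [6] u=5 | in {0,1,2,3,4} | out {0,1,2,3,4} | prev {2} | push {1,2,4}
  [7] u=6 | in {0,1,2,3,4} | out {1,2,3,4} | prev {} | push {3}
  [8] u=1 | in {0,1,2,3,4} | out {0,1,2,3,4} | ==
  [9] u=2 | in {0,1,2,3,4} | out {0,1,2,4} | ==
  [10] u=4 | in {0,1,2,3,4} | out {1} | ==
  [11] u=3 | in {0,1,2,3,4} | out {0,1,2,3,4} | ==

Converged values:
  [0] {1,2,3,4}
  [1] {0,1,2,3,4}
  [2] {0,1,2,4}
  [3] {0,1,2,3,4}
  [4] {1}
  [5] {0,1,2,3,4}
  [6] {1,2,3,4}

{0,1,2,3,4}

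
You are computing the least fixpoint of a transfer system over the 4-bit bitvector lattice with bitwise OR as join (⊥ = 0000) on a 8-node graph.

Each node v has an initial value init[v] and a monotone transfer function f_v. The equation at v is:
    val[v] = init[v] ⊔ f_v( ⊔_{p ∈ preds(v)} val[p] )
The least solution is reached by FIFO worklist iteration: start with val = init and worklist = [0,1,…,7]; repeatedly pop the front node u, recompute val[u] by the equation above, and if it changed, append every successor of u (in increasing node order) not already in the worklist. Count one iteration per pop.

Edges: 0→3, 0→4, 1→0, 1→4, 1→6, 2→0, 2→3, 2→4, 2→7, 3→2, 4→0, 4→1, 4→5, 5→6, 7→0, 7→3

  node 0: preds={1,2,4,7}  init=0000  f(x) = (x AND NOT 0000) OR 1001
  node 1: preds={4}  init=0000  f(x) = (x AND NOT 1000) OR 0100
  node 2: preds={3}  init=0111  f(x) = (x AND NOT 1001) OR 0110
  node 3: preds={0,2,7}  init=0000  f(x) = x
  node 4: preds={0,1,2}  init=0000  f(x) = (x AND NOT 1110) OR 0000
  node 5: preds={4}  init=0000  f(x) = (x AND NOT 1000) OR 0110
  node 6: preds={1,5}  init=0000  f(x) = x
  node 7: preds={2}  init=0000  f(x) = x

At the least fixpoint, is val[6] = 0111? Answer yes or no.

Worklist (15 pops):
  #1 pop 0: in=0111 → 1111 (was 0000); enqueue []
  #2 pop 1: in=0000 → 0100 (was 0000); enqueue [0]
  #3 pop 2: in=0000 → 0111 (no change)
  #4 pop 3: in=1111 → 1111 (was 0000); enqueue [2]
  #5 pop 4: in=1111 → 0001 (was 0000); enqueue [1]
  #6 pop 5: in=0001 → 0111 (was 0000); enqueue []
  #7 pop 6: in=0111 → 0111 (was 0000); enqueue []
  #8 pop 7: in=0111 → 0111 (was 0000); enqueue [3]
  #9 pop 0: in=0111 → 1111 (no change)
  #10 pop 2: in=1111 → 0111 (no change)
  #11 pop 1: in=0001 → 0101 (was 0100); enqueue [0,4,6]
  #12 pop 3: in=1111 → 1111 (no change)
  #13 pop 0: in=0111 → 1111 (no change)
  #14 pop 4: in=1111 → 0001 (no change)
  #15 pop 6: in=0111 → 0111 (no change)

Fixpoint:
  val[0] = 1111
  val[1] = 0101
  val[2] = 0111
  val[3] = 1111
  val[4] = 0001
  val[5] = 0111
  val[6] = 0111
  val[7] = 0111

yes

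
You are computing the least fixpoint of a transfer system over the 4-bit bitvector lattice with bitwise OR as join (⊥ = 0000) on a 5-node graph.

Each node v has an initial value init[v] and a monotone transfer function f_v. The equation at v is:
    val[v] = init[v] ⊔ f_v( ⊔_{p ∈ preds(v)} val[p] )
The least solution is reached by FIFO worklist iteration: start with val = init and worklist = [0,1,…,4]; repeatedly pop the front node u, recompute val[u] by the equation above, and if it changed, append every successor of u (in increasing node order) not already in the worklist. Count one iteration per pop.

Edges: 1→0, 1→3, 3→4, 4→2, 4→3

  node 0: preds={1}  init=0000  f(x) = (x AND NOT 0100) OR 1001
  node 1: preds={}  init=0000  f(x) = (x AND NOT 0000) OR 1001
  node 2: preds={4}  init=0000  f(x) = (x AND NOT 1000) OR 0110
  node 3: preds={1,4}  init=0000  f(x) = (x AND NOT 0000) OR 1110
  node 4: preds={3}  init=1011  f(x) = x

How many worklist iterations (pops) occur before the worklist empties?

8

Worklist (8 pops):
  #1 pop 0: in=0000 → 1001 (was 0000); enqueue []
  #2 pop 1: in=0000 → 1001 (was 0000); enqueue [0]
  #3 pop 2: in=1011 → 0111 (was 0000); enqueue []
  #4 pop 3: in=1011 → 1111 (was 0000); enqueue []
  #5 pop 4: in=1111 → 1111 (was 1011); enqueue [2,3]
  #6 pop 0: in=1001 → 1001 (no change)
  #7 pop 2: in=1111 → 0111 (no change)
  #8 pop 3: in=1111 → 1111 (no change)

Fixpoint:
  val[0] = 1001
  val[1] = 1001
  val[2] = 0111
  val[3] = 1111
  val[4] = 1111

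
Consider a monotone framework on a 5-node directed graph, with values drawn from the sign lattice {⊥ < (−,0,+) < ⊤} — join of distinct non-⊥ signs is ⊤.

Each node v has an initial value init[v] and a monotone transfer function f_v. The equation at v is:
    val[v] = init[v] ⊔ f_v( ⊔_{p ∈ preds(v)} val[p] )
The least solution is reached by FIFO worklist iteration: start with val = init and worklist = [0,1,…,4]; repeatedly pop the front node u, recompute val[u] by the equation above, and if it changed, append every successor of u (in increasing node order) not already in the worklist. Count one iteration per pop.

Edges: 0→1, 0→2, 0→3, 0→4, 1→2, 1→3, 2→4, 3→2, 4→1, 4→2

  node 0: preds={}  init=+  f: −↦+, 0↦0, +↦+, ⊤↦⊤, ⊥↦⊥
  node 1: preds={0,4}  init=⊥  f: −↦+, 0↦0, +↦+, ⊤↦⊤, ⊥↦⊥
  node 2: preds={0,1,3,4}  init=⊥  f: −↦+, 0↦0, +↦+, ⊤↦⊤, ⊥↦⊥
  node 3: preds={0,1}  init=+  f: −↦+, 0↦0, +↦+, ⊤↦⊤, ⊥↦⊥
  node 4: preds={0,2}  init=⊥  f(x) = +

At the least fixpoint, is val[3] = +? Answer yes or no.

Iteration log — 7 steps:
  step 1. node 0  ⊔preds=⊥  new=+  stable
  step 2. node 1  ⊔preds=+  new=+  old=⊥  +wl: 
  step 3. node 2  ⊔preds=+  new=+  old=⊥  +wl: 
  step 4. node 3  ⊔preds=+  new=+  stable
  step 5. node 4  ⊔preds=+  new=+  old=⊥  +wl: 1,2
  step 6. node 1  ⊔preds=+  new=+  stable
  step 7. node 2  ⊔preds=+  new=+  stable

Least fixpoint reached:
  node 0: +
  node 1: +
  node 2: +
  node 3: +
  node 4: +

yes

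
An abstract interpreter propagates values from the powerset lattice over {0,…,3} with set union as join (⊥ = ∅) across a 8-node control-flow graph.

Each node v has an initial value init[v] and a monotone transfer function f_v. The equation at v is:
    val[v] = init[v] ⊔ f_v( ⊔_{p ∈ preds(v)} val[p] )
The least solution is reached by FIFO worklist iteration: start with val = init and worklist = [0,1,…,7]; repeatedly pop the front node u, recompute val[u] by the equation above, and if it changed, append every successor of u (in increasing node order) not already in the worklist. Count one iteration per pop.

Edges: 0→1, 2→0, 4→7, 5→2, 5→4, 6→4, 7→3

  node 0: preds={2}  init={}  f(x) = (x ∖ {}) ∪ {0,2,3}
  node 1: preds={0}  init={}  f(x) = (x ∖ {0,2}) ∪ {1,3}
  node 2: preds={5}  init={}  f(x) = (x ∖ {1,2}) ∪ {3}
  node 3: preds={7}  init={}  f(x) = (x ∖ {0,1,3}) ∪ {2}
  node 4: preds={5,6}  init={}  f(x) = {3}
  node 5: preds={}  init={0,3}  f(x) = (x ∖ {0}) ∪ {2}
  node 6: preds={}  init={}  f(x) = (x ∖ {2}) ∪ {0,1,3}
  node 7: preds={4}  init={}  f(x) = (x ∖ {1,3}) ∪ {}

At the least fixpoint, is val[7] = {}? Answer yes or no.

Iteration log — 11 steps:
  step 1. node 0  ⊔preds={}  new={0,2,3}  old={}  +wl: 
  step 2. node 1  ⊔preds={0,2,3}  new={1,3}  old={}  +wl: 
  step 3. node 2  ⊔preds={0,3}  new={0,3}  old={}  +wl: 0
  step 4. node 3  ⊔preds={}  new={2}  old={}  +wl: 
  step 5. node 4  ⊔preds={0,3}  new={3}  old={}  +wl: 
  step 6. node 5  ⊔preds={}  new={0,2,3}  old={0,3}  +wl: 2,4
  step 7. node 6  ⊔preds={}  new={0,1,3}  old={}  +wl: 
  step 8. node 7  ⊔preds={3}  new={}  stable
  step 9. node 0  ⊔preds={0,3}  new={0,2,3}  stable
  step 10. node 2  ⊔preds={0,2,3}  new={0,3}  stable
  step 11. node 4  ⊔preds={0,1,2,3}  new={3}  stable

Least fixpoint reached:
  node 0: {0,2,3}
  node 1: {1,3}
  node 2: {0,3}
  node 3: {2}
  node 4: {3}
  node 5: {0,2,3}
  node 6: {0,1,3}
  node 7: {}

yes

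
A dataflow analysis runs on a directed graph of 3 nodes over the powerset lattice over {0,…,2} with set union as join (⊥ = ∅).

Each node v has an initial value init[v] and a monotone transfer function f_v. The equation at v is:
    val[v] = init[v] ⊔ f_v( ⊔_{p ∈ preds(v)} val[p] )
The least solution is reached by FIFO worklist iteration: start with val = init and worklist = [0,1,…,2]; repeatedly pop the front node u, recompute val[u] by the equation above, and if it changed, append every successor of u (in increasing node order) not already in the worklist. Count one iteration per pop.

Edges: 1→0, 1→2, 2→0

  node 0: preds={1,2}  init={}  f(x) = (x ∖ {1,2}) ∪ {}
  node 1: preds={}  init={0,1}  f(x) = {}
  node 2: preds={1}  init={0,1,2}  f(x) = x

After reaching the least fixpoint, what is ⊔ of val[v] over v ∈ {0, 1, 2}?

Worklist (3 pops):
  #1 pop 0: in={0,1,2} → {0} (was {}); enqueue []
  #2 pop 1: in={} → {0,1} (no change)
  #3 pop 2: in={0,1} → {0,1,2} (no change)

Fixpoint:
  val[0] = {0}
  val[1] = {0,1}
  val[2] = {0,1,2}

{0,1,2}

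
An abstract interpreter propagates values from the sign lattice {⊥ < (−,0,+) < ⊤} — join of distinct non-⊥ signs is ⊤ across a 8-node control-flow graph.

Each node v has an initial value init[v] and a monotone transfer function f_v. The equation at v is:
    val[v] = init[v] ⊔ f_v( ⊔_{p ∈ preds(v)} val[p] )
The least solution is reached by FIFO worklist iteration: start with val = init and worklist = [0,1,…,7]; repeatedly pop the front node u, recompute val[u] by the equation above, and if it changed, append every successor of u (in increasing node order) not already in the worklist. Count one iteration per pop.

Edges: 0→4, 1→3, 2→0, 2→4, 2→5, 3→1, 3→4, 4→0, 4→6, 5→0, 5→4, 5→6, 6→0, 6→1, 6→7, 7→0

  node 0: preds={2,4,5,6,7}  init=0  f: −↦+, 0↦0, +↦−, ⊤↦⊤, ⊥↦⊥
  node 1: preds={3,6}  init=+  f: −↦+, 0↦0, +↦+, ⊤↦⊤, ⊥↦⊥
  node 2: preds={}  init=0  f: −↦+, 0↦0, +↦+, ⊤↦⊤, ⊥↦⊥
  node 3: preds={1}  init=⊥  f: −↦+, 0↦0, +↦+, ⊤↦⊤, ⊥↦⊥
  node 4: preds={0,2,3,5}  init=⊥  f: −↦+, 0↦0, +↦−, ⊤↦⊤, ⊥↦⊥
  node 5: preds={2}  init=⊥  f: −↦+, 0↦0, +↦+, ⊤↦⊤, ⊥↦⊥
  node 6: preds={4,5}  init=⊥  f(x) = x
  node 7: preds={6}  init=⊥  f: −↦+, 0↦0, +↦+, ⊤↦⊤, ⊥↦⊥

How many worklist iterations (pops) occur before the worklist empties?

14

Iteration log — 14 steps:
  step 1. node 0  ⊔preds=0  new=0  stable
  step 2. node 1  ⊔preds=⊥  new=+  stable
  step 3. node 2  ⊔preds=⊥  new=0  stable
  step 4. node 3  ⊔preds=+  new=+  old=⊥  +wl: 1
  step 5. node 4  ⊔preds=⊤  new=⊤  old=⊥  +wl: 0
  step 6. node 5  ⊔preds=0  new=0  old=⊥  +wl: 4
  step 7. node 6  ⊔preds=⊤  new=⊤  old=⊥  +wl: 
  step 8. node 7  ⊔preds=⊤  new=⊤  old=⊥  +wl: 
  step 9. node 1  ⊔preds=⊤  new=⊤  old=+  +wl: 3
  step 10. node 0  ⊔preds=⊤  new=⊤  old=0  +wl: 
  step 11. node 4  ⊔preds=⊤  new=⊤  stable
  step 12. node 3  ⊔preds=⊤  new=⊤  old=+  +wl: 1,4
  step 13. node 1  ⊔preds=⊤  new=⊤  stable
  step 14. node 4  ⊔preds=⊤  new=⊤  stable

Least fixpoint reached:
  node 0: ⊤
  node 1: ⊤
  node 2: 0
  node 3: ⊤
  node 4: ⊤
  node 5: 0
  node 6: ⊤
  node 7: ⊤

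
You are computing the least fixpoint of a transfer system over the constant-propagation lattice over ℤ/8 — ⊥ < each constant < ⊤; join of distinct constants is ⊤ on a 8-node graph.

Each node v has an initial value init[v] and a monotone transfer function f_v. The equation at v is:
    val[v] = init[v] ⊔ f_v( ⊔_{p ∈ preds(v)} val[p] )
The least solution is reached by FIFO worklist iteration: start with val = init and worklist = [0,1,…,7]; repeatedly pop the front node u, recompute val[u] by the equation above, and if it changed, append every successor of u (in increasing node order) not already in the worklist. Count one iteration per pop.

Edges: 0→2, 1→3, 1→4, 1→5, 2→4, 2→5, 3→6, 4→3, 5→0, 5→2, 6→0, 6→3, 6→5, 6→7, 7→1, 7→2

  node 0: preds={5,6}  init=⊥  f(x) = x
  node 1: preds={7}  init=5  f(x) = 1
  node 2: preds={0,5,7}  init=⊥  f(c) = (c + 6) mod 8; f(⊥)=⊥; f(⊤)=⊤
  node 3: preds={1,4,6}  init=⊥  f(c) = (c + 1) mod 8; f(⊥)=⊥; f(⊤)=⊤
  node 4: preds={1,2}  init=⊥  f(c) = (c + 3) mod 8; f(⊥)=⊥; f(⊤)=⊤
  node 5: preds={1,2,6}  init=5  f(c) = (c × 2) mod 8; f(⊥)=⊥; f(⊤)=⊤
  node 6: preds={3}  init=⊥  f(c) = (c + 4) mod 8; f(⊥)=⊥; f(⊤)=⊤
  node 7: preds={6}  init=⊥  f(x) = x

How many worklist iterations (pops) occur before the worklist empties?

14

Worklist (14 pops):
  #1 pop 0: in=5 → 5 (was ⊥); enqueue []
  #2 pop 1: in=⊥ → ⊤ (was 5); enqueue []
  #3 pop 2: in=5 → 3 (was ⊥); enqueue []
  #4 pop 3: in=⊤ → ⊤ (was ⊥); enqueue []
  #5 pop 4: in=⊤ → ⊤ (was ⊥); enqueue [3]
  #6 pop 5: in=⊤ → ⊤ (was 5); enqueue [0,2]
  #7 pop 6: in=⊤ → ⊤ (was ⊥); enqueue [5]
  #8 pop 7: in=⊤ → ⊤ (was ⊥); enqueue [1]
  #9 pop 3: in=⊤ → ⊤ (no change)
  #10 pop 0: in=⊤ → ⊤ (was 5); enqueue []
  #11 pop 2: in=⊤ → ⊤ (was 3); enqueue [4]
  #12 pop 5: in=⊤ → ⊤ (no change)
  #13 pop 1: in=⊤ → ⊤ (no change)
  #14 pop 4: in=⊤ → ⊤ (no change)

Fixpoint:
  val[0] = ⊤
  val[1] = ⊤
  val[2] = ⊤
  val[3] = ⊤
  val[4] = ⊤
  val[5] = ⊤
  val[6] = ⊤
  val[7] = ⊤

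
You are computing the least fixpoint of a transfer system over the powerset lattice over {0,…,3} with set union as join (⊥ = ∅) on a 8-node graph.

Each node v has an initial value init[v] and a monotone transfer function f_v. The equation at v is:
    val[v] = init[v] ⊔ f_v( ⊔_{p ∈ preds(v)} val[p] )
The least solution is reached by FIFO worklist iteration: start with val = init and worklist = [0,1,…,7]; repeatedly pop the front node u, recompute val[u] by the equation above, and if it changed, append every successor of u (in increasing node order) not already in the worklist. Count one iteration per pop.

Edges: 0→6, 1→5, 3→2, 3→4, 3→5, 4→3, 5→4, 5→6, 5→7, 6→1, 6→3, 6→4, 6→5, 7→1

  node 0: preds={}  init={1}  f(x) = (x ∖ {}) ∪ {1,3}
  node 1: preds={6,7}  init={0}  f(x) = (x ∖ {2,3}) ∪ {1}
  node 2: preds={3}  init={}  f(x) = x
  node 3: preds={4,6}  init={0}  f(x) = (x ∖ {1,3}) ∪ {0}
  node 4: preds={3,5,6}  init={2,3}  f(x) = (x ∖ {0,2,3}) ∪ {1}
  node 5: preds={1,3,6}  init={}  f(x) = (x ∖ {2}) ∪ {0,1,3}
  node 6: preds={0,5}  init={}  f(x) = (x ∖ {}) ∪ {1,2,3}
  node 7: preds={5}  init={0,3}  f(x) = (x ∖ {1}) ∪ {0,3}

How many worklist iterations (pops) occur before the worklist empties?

Worklist (13 pops):
  #1 pop 0: in={} → {1,3} (was {1}); enqueue []
  #2 pop 1: in={0,3} → {0,1} (was {0}); enqueue []
  #3 pop 2: in={0} → {0} (was {}); enqueue []
  #4 pop 3: in={2,3} → {0,2} (was {0}); enqueue [2]
  #5 pop 4: in={0,2} → {1,2,3} (was {2,3}); enqueue [3]
  #6 pop 5: in={0,1,2} → {0,1,3} (was {}); enqueue [4]
  #7 pop 6: in={0,1,3} → {0,1,2,3} (was {}); enqueue [1,5]
  #8 pop 7: in={0,1,3} → {0,3} (no change)
  #9 pop 2: in={0,2} → {0,2} (was {0}); enqueue []
  #10 pop 3: in={0,1,2,3} → {0,2} (no change)
  #11 pop 4: in={0,1,2,3} → {1,2,3} (no change)
  #12 pop 1: in={0,1,2,3} → {0,1} (no change)
  #13 pop 5: in={0,1,2,3} → {0,1,3} (no change)

Fixpoint:
  val[0] = {1,3}
  val[1] = {0,1}
  val[2] = {0,2}
  val[3] = {0,2}
  val[4] = {1,2,3}
  val[5] = {0,1,3}
  val[6] = {0,1,2,3}
  val[7] = {0,3}

13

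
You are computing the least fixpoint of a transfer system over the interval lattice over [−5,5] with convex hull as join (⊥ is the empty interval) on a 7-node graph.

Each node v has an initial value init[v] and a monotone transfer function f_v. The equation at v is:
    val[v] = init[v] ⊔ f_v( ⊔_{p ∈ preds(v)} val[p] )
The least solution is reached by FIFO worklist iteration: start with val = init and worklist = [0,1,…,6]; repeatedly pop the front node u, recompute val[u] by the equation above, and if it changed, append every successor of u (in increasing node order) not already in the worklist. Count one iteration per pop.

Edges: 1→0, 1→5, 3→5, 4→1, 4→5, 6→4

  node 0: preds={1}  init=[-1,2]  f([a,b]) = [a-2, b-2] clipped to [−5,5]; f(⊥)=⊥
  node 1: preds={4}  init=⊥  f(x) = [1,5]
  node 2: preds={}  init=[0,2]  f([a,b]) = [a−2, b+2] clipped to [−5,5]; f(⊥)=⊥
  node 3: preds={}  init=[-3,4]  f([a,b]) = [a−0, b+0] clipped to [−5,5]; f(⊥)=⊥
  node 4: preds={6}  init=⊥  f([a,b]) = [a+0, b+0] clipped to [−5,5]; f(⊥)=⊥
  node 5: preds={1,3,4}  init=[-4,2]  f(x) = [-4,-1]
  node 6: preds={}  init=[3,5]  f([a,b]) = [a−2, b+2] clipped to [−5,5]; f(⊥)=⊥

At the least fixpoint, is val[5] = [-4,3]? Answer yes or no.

no

Worklist (9 pops):
  #1 pop 0: in=⊥ → [-1,2] (no change)
  #2 pop 1: in=⊥ → [1,5] (was ⊥); enqueue [0]
  #3 pop 2: in=⊥ → [0,2] (no change)
  #4 pop 3: in=⊥ → [-3,4] (no change)
  #5 pop 4: in=[3,5] → [3,5] (was ⊥); enqueue [1]
  #6 pop 5: in=[-3,5] → [-4,2] (no change)
  #7 pop 6: in=⊥ → [3,5] (no change)
  #8 pop 0: in=[1,5] → [-1,3] (was [-1,2]); enqueue []
  #9 pop 1: in=[3,5] → [1,5] (no change)

Fixpoint:
  val[0] = [-1,3]
  val[1] = [1,5]
  val[2] = [0,2]
  val[3] = [-3,4]
  val[4] = [3,5]
  val[5] = [-4,2]
  val[6] = [3,5]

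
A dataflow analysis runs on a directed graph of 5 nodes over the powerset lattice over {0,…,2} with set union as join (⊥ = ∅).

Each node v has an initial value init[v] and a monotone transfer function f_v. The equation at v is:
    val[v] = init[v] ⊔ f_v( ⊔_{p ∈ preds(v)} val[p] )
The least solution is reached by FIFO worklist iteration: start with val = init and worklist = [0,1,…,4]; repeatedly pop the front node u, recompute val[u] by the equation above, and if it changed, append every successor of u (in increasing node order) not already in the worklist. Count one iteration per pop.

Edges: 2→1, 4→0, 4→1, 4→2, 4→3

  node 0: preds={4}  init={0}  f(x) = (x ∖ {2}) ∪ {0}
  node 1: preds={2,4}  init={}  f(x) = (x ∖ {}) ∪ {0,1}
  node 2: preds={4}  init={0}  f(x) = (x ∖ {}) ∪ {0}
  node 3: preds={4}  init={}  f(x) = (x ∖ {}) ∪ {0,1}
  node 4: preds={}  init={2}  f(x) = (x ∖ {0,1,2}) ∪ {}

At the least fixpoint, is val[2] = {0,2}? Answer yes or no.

Iteration log — 6 steps:
  step 1. node 0  ⊔preds={2}  new={0}  stable
  step 2. node 1  ⊔preds={0,2}  new={0,1,2}  old={}  +wl: 
  step 3. node 2  ⊔preds={2}  new={0,2}  old={0}  +wl: 1
  step 4. node 3  ⊔preds={2}  new={0,1,2}  old={}  +wl: 
  step 5. node 4  ⊔preds={}  new={2}  stable
  step 6. node 1  ⊔preds={0,2}  new={0,1,2}  stable

Least fixpoint reached:
  node 0: {0}
  node 1: {0,1,2}
  node 2: {0,2}
  node 3: {0,1,2}
  node 4: {2}

yes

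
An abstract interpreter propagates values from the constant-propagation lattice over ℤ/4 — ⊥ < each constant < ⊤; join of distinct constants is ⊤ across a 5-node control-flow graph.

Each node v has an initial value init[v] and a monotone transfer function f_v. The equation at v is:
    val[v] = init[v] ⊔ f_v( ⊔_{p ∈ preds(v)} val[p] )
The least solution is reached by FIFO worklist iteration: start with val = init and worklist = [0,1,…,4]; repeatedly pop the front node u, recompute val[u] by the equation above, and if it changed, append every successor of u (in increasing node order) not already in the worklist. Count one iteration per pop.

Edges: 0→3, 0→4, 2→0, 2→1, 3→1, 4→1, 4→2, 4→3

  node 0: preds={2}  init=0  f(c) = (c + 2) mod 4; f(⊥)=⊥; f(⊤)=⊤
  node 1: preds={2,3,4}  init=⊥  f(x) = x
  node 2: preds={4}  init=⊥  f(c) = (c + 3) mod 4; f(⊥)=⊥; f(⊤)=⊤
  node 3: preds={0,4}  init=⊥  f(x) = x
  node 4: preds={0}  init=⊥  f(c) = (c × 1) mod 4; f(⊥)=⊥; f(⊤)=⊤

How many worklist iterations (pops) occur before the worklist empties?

17

Trace (17 dequeues):
  [1] u=0 | in ⊥ | out 0 | ==
  [2] u=1 | in ⊥ | out ⊥ | ==
  [3] u=2 | in ⊥ | out ⊥ | ==
  [4] u=3 | in 0 | out 0 | prev ⊥ | push {1}
  [5] u=4 | in 0 | out 0 | prev ⊥ | push {2,3}
  [6] u=1 | in 0 | out 0 | prev ⊥ | push {}
  [7] u=2 | in 0 | out 3 | prev ⊥ | push {0,1}
  [8] u=3 | in 0 | out 0 | ==
  [9] u=0 | in 3 | out ⊤ | prev 0 | push {3,4}
  [10] u=1 | in ⊤ | out ⊤ | prev 0 | push {}
  [11] u=3 | in ⊤ | out ⊤ | prev 0 | push {1}
  [12] u=4 | in ⊤ | out ⊤ | prev 0 | push {2,3}
  [13] u=1 | in ⊤ | out ⊤ | ==
  [14] u=2 | in ⊤ | out ⊤ | prev 3 | push {0,1}
  [15] u=3 | in ⊤ | out ⊤ | ==
  [16] u=0 | in ⊤ | out ⊤ | ==
  [17] u=1 | in ⊤ | out ⊤ | ==

Converged values:
  [0] ⊤
  [1] ⊤
  [2] ⊤
  [3] ⊤
  [4] ⊤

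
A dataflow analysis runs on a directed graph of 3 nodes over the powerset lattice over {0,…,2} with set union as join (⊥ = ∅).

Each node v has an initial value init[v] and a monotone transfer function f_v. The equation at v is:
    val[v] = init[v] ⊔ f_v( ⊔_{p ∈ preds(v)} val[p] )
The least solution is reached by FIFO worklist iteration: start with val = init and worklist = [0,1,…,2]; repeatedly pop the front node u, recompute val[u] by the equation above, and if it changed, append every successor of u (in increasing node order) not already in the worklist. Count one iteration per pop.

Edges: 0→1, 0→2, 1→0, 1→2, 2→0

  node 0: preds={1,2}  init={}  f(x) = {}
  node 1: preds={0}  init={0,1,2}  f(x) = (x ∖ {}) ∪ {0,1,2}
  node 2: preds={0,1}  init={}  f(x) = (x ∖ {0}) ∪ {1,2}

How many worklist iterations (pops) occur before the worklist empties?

Worklist (4 pops):
  #1 pop 0: in={0,1,2} → {} (no change)
  #2 pop 1: in={} → {0,1,2} (no change)
  #3 pop 2: in={0,1,2} → {1,2} (was {}); enqueue [0]
  #4 pop 0: in={0,1,2} → {} (no change)

Fixpoint:
  val[0] = {}
  val[1] = {0,1,2}
  val[2] = {1,2}

4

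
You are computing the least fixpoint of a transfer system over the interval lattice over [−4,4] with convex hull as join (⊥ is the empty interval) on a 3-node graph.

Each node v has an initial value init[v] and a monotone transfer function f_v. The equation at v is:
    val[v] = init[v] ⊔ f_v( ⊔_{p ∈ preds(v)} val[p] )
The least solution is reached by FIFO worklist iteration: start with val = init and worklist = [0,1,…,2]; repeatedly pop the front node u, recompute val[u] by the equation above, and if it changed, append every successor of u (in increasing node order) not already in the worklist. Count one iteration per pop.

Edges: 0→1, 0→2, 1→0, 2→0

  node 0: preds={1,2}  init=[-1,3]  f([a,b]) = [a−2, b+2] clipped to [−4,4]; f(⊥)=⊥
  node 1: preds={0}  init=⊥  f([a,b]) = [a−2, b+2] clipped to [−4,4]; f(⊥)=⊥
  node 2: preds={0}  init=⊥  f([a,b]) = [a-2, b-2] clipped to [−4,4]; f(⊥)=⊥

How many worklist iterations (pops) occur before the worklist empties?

Trace (7 dequeues):
  [1] u=0 | in ⊥ | out [-1,3] | ==
  [2] u=1 | in [-1,3] | out [-3,4] | prev ⊥ | push {0}
  [3] u=2 | in [-1,3] | out [-3,1] | prev ⊥ | push {}
  [4] u=0 | in [-3,4] | out [-4,4] | prev [-1,3] | push {1,2}
  [5] u=1 | in [-4,4] | out [-4,4] | prev [-3,4] | push {0}
  [6] u=2 | in [-4,4] | out [-4,2] | prev [-3,1] | push {}
  [7] u=0 | in [-4,4] | out [-4,4] | ==

Converged values:
  [0] [-4,4]
  [1] [-4,4]
  [2] [-4,2]

7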